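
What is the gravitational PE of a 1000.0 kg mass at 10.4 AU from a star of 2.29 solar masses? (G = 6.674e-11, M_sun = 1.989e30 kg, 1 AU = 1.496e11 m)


M = 2.29 * 1.989e30 kg = 4.55481e+30 kg; r = 10.4 AU * 1.496e11 m/AU = 1.55584e+12 m. U = -GM*m/r = -(6.674e-11 * 4.55481e+30 * 1000.0) / 1.55584e+12 = -1.954e+11

-1.954e+11 J


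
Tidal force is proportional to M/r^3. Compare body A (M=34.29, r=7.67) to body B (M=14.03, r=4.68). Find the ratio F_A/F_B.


Ratio = (M1/r1^3) / (M2/r2^3) = (34.29/7.67^3) / (14.03/4.68^3) = 0.5552

0.5552


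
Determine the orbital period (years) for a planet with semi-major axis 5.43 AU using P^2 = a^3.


P = a^(3/2) = 5.43^1.5 = 12.6532

12.6532 years


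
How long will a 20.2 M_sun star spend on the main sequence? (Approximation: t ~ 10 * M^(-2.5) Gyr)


t = 10 * M^(-2.5) = 10 * 20.2^(-2.5) = 0.0055

0.0055 Gyr


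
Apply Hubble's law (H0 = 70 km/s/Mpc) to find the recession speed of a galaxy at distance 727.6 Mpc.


v = H0 * d = 70 * 727.6 = 50932.0

50932.0 km/s


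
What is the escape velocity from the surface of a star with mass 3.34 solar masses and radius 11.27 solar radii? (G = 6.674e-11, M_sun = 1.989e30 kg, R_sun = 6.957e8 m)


M = 3.34 * 1.989e30 kg = 6.64326e+30 kg; R = 11.27 * 6.957e8 m = 7.840539e+09 m. v_esc = sqrt(2GM/R) = sqrt(2 * 6.674e-11 * 6.64326e+30 / 7.840539e+09) = 336299.1458

336299.1458 m/s


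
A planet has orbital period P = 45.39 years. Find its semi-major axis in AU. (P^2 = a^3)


a = P^(2/3) = 45.39^(2/3) = 12.7245

12.7245 AU


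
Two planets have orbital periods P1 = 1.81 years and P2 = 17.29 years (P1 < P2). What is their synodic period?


1/P_syn = |1/P1 - 1/P2| = |1/1.81 - 1/17.29| => P_syn = 2.0216

2.0216 years


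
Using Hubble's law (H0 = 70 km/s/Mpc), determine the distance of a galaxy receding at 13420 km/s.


d = v / H0 = 13420 / 70 = 191.7143

191.7143 Mpc


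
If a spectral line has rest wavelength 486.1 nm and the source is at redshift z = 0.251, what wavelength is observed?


lam_obs = lam_emit * (1 + z) = 486.1 * (1 + 0.251) = 608.1111

608.1111 nm


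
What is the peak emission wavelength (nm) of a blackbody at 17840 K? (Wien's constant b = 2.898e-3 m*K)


lam_max = b / T = 2.898e-3 / 17840 = 1.624e-07 m = 162.4439 nm

162.4439 nm


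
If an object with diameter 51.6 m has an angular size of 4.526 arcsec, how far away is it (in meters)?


D = size / theta_rad, theta_rad = 4.526 * pi/(180*3600) = 2.194e-05, D = 2.352e+06

2.352e+06 m


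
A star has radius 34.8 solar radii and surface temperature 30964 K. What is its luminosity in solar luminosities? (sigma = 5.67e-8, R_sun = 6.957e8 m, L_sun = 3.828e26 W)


R = 34.8 * 6.957e8 m = 2.421036e+10 m. L = 4*pi*R^2*sigma*T^4 = 4*pi*(2.421036e+10)^2 * 5.67e-8 * 30964^4 = 3.839048977e+32 W. L/L_sun = 3.839048977e+32 / 3.828e26 = 1.003e+06

1.003e+06 L_sun


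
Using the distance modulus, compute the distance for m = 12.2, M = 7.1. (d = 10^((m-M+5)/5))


d = 10^((m - M + 5)/5) = 10^((12.2 - 7.1 + 5)/5) = 104.7129

104.7129 pc


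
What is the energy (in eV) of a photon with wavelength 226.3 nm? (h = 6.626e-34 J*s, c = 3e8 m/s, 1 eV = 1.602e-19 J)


E = hc/lambda = 6.626e-34 * 3e8 / 2.263e-07 = 8.784e-19 J = 5.4831 eV

5.4831 eV


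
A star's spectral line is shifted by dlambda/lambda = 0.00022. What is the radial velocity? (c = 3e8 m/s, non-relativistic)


v = (dlambda/lambda) * c = 0.00022 * 3e8 = 66000.0

66000.0 m/s


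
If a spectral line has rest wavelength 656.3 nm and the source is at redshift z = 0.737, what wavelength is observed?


lam_obs = lam_emit * (1 + z) = 656.3 * (1 + 0.737) = 1139.9931

1139.9931 nm


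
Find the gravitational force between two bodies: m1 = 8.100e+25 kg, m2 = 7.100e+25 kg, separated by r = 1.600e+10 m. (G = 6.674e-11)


F = G*m1*m2/r^2 = 6.674e-11 * 8.100e+25 * 7.100e+25 / (1.600e+10)^2 = 6.674e-11 * 5.751e+51 / 2.560e+20 = 1.499e+21

1.499e+21 N


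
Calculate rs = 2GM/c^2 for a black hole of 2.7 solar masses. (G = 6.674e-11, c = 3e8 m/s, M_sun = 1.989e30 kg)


M = 2.7 * 1.989e30 kg = 5.3703e+30 kg. rs = 2GM/c^2 = 2 * 6.674e-11 * 5.3703e+30 / (3e8)^2 = 7964.7516

7964.7516 m


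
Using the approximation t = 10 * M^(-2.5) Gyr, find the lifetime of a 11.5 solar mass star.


t = 10 * M^(-2.5) = 10 * 11.5^(-2.5) = 0.0223

0.0223 Gyr


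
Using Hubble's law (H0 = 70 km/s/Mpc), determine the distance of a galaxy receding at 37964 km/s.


d = v / H0 = 37964 / 70 = 542.3429

542.3429 Mpc


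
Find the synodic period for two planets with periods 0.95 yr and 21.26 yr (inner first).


1/P_syn = |1/P1 - 1/P2| = |1/0.95 - 1/21.26| => P_syn = 0.9944

0.9944 years


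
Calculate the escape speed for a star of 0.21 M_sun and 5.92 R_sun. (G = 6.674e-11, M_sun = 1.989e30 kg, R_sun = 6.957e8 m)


M = 0.21 * 1.989e30 kg = 4.1769e+29 kg; R = 5.92 * 6.957e8 m = 4.118544e+09 m. v_esc = sqrt(2GM/R) = sqrt(2 * 6.674e-11 * 4.1769e+29 / 4.118544e+09) = 116349.1682

116349.1682 m/s


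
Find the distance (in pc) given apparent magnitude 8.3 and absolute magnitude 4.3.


d = 10^((m - M + 5)/5) = 10^((8.3 - 4.3 + 5)/5) = 63.0957

63.0957 pc


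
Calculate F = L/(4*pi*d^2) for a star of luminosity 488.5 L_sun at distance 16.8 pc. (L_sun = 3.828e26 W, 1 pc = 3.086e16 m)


F = L / (4*pi*d^2) = 1.870e+29 / (4*pi*(5.184e+17)^2) = 5.536e-08

5.536e-08 W/m^2


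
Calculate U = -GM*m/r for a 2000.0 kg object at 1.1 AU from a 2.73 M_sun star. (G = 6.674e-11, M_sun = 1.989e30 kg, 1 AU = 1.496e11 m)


M = 2.73 * 1.989e30 kg = 5.42997e+30 kg; r = 1.1 AU * 1.496e11 m/AU = 1.6456e+11 m. U = -GM*m/r = -(6.674e-11 * 5.42997e+30 * 2000.0) / 1.6456e+11 = -4.404e+12

-4.404e+12 J


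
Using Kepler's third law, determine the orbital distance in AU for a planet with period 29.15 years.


a = P^(2/3) = 29.15^(2/3) = 9.4717

9.4717 AU


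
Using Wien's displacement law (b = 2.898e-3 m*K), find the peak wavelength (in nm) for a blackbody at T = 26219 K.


lam_max = b / T = 2.898e-3 / 26219 = 1.105e-07 m = 110.5305 nm

110.5305 nm


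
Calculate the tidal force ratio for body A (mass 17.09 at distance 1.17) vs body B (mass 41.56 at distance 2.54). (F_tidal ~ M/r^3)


Ratio = (M1/r1^3) / (M2/r2^3) = (17.09/1.17^3) / (41.56/2.54^3) = 4.2074

4.2074


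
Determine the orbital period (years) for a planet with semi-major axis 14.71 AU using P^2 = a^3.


P = a^(3/2) = 14.71^1.5 = 56.4182

56.4182 years


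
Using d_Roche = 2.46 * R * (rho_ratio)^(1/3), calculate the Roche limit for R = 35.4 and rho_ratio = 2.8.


d_Roche = 2.46 * 35.4 * 2.8^(1/3) = 122.7414

122.7414


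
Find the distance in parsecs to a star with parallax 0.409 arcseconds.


d = 1/p = 1/0.409 = 2.445

2.445 pc


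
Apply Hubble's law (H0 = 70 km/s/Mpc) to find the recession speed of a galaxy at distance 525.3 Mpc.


v = H0 * d = 70 * 525.3 = 36771.0

36771.0 km/s


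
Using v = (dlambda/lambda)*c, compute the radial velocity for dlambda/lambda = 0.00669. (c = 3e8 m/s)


v = (dlambda/lambda) * c = 0.00669 * 3e8 = 2.007e+06

2.007e+06 m/s


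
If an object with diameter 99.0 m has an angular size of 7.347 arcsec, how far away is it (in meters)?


D = size / theta_rad, theta_rad = 7.347 * pi/(180*3600) = 3.562e-05, D = 2.779e+06

2.779e+06 m


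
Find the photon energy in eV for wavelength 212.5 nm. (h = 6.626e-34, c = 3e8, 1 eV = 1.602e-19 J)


E = hc/lambda = 6.626e-34 * 3e8 / 2.125e-07 = 9.354e-19 J = 5.8392 eV

5.8392 eV


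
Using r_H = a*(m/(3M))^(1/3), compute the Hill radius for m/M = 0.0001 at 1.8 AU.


r_H = a * (m/3M)^(1/3) = 1.8 * (0.0001/3)^(1/3) = 0.0579

0.0579 AU


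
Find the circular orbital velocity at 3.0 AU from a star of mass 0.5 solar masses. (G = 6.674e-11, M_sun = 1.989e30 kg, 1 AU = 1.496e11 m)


v = sqrt(GM/r) = sqrt(6.674e-11 * 9.945e+29 / 4.488e+11) = 12160.9939

12160.9939 m/s


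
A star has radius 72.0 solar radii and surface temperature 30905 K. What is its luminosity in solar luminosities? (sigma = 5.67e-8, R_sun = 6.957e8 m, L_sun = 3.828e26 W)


R = 72.0 * 6.957e8 m = 5.00904e+10 m. L = 4*pi*R^2*sigma*T^4 = 4*pi*(5.00904e+10)^2 * 5.67e-8 * 30905^4 = 1.630860876e+33 W. L/L_sun = 1.630860876e+33 / 3.828e26 = 4.260e+06

4.260e+06 L_sun


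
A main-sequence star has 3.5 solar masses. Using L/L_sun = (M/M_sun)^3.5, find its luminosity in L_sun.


L/L_sun = (M/M_sun)^3.5 = 3.5^3.5 = 80.2118

80.2118 L_sun


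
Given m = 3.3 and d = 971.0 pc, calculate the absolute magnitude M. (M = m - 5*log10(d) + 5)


M = m - 5*log10(d) + 5 = 3.3 - 5*log10(971.0) + 5 = -6.6361

-6.6361


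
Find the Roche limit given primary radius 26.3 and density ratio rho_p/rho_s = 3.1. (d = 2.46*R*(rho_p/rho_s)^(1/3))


d_Roche = 2.46 * 26.3 * 3.1^(1/3) = 94.3361

94.3361


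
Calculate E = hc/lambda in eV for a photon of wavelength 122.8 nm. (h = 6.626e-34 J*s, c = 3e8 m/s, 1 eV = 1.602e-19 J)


E = hc/lambda = 6.626e-34 * 3e8 / 1.228e-07 = 1.619e-18 J = 10.1044 eV

10.1044 eV


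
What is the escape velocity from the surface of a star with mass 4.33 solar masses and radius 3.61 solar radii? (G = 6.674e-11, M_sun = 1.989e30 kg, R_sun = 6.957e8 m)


M = 4.33 * 1.989e30 kg = 8.61237e+30 kg; R = 3.61 * 6.957e8 m = 2.511477e+09 m. v_esc = sqrt(2GM/R) = sqrt(2 * 6.674e-11 * 8.61237e+30 / 2.511477e+09) = 676557.6921

676557.6921 m/s


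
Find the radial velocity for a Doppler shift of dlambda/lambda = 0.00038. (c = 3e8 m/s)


v = (dlambda/lambda) * c = 0.00038 * 3e8 = 114000.0

114000.0 m/s


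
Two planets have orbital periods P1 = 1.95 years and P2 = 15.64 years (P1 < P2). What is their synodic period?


1/P_syn = |1/P1 - 1/P2| = |1/1.95 - 1/15.64| => P_syn = 2.2278

2.2278 years


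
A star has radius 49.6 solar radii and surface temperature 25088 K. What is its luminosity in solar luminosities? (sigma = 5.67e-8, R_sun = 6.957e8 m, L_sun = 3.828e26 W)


R = 49.6 * 6.957e8 m = 3.450672e+10 m. L = 4*pi*R^2*sigma*T^4 = 4*pi*(3.450672e+10)^2 * 5.67e-8 * 25088^4 = 3.360968535e+32 W. L/L_sun = 3.360968535e+32 / 3.828e26 = 877995.9599

877995.9599 L_sun


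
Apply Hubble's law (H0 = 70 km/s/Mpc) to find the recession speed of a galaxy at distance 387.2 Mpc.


v = H0 * d = 70 * 387.2 = 27104.0

27104.0 km/s


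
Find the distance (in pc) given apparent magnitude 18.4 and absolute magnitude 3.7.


d = 10^((m - M + 5)/5) = 10^((18.4 - 3.7 + 5)/5) = 8709.6359

8709.6359 pc


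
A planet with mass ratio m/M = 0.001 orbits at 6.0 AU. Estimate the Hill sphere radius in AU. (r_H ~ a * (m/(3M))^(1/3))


r_H = a * (m/3M)^(1/3) = 6.0 * (0.001/3)^(1/3) = 0.416

0.416 AU


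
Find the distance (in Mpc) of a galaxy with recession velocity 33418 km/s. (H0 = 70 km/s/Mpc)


d = v / H0 = 33418 / 70 = 477.4

477.4 Mpc


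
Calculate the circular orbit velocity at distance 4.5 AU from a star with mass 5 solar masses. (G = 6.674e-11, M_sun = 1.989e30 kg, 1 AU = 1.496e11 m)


v = sqrt(GM/r) = sqrt(6.674e-11 * 9.945e+30 / 6.732e+11) = 31399.5512

31399.5512 m/s


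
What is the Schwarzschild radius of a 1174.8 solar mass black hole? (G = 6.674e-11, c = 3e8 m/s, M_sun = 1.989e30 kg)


M = 1174.8 * 1.989e30 kg = 2.3366772e+33 kg. rs = 2GM/c^2 = 2 * 6.674e-11 * 2.3366772e+33 / (3e8)^2 = 3.466e+06

3.466e+06 m


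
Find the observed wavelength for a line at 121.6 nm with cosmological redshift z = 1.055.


lam_obs = lam_emit * (1 + z) = 121.6 * (1 + 1.055) = 249.888

249.888 nm


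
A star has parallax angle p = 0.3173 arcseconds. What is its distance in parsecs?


d = 1/p = 1/0.3173 = 3.1516

3.1516 pc


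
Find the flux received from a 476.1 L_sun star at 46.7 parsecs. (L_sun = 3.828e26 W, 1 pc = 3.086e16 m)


F = L / (4*pi*d^2) = 1.823e+29 / (4*pi*(1.441e+18)^2) = 6.983e-09

6.983e-09 W/m^2


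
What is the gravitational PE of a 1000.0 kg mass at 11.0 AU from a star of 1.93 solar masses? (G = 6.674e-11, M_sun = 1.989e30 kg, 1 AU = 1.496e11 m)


M = 1.93 * 1.989e30 kg = 3.83877e+30 kg; r = 11.0 AU * 1.496e11 m/AU = 1.6456e+12 m. U = -GM*m/r = -(6.674e-11 * 3.83877e+30 * 1000.0) / 1.6456e+12 = -1.557e+11

-1.557e+11 J


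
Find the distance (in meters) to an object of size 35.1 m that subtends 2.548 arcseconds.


D = size / theta_rad, theta_rad = 2.548 * pi/(180*3600) = 1.235e-05, D = 2.841e+06

2.841e+06 m


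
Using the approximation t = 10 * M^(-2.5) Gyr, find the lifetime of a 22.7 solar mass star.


t = 10 * M^(-2.5) = 10 * 22.7^(-2.5) = 0.0041

0.0041 Gyr


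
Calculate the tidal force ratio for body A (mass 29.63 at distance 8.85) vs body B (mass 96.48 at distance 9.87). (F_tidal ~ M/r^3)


Ratio = (M1/r1^3) / (M2/r2^3) = (29.63/8.85^3) / (96.48/9.87^3) = 0.426

0.426


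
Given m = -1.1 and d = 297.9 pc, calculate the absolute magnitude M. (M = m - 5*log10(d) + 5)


M = m - 5*log10(d) + 5 = -1.1 - 5*log10(297.9) + 5 = -8.4704

-8.4704


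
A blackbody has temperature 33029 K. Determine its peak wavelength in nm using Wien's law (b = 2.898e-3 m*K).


lam_max = b / T = 2.898e-3 / 33029 = 8.774e-08 m = 87.7411 nm

87.7411 nm


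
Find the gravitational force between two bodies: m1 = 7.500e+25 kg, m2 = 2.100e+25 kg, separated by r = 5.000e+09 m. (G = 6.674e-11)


F = G*m1*m2/r^2 = 6.674e-11 * 7.500e+25 * 2.100e+25 / (5.000e+09)^2 = 6.674e-11 * 1.575e+51 / 2.500e+19 = 4.205e+21

4.205e+21 N


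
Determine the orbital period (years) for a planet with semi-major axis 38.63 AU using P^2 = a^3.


P = a^(3/2) = 38.63^1.5 = 240.0972

240.0972 years


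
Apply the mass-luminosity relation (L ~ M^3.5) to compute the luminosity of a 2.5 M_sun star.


L/L_sun = (M/M_sun)^3.5 = 2.5^3.5 = 24.7053

24.7053 L_sun


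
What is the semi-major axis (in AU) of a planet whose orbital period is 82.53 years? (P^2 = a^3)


a = P^(2/3) = 82.53^(2/3) = 18.9558

18.9558 AU


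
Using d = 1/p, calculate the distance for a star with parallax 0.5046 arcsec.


d = 1/p = 1/0.5046 = 1.9818

1.9818 pc


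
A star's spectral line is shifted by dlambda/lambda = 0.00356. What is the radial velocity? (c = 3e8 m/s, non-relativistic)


v = (dlambda/lambda) * c = 0.00356 * 3e8 = 1.068e+06

1.068e+06 m/s


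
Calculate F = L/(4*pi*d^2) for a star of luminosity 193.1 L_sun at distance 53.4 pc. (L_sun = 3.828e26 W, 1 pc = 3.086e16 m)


F = L / (4*pi*d^2) = 7.392e+28 / (4*pi*(1.648e+18)^2) = 2.166e-09

2.166e-09 W/m^2


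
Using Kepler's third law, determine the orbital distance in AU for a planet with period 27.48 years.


a = P^(2/3) = 27.48^(2/3) = 9.1064

9.1064 AU


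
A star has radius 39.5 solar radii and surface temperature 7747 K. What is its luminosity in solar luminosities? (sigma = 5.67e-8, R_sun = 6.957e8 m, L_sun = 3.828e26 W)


R = 39.5 * 6.957e8 m = 2.748015e+10 m. L = 4*pi*R^2*sigma*T^4 = 4*pi*(2.748015e+10)^2 * 5.67e-8 * 7747^4 = 1.93805164e+30 W. L/L_sun = 1.93805164e+30 / 3.828e26 = 5062.8308

5062.8308 L_sun


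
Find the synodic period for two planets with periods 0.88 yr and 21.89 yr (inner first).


1/P_syn = |1/P1 - 1/P2| = |1/0.88 - 1/21.89| => P_syn = 0.9169

0.9169 years


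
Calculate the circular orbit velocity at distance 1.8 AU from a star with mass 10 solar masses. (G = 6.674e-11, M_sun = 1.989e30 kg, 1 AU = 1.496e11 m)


v = sqrt(GM/r) = sqrt(6.674e-11 * 1.989e+31 / 2.693e+11) = 70211.531

70211.531 m/s


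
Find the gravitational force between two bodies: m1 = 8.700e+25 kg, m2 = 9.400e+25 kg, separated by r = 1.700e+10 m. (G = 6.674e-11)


F = G*m1*m2/r^2 = 6.674e-11 * 8.700e+25 * 9.400e+25 / (1.700e+10)^2 = 6.674e-11 * 8.178e+51 / 2.890e+20 = 1.889e+21

1.889e+21 N


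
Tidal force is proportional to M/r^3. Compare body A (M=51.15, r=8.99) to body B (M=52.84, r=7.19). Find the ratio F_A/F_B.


Ratio = (M1/r1^3) / (M2/r2^3) = (51.15/8.99^3) / (52.84/7.19^3) = 0.4952

0.4952


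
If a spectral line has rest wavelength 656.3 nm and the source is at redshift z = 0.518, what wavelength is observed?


lam_obs = lam_emit * (1 + z) = 656.3 * (1 + 0.518) = 996.2634

996.2634 nm


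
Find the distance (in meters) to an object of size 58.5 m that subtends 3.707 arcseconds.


D = size / theta_rad, theta_rad = 3.707 * pi/(180*3600) = 1.797e-05, D = 3.255e+06

3.255e+06 m


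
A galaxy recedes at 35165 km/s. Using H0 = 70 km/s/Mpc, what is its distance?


d = v / H0 = 35165 / 70 = 502.3571

502.3571 Mpc


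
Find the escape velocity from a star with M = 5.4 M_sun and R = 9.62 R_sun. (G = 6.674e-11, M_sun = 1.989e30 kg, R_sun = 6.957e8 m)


M = 5.4 * 1.989e30 kg = 1.07406e+31 kg; R = 9.62 * 6.957e8 m = 6.692634e+09 m. v_esc = sqrt(2GM/R) = sqrt(2 * 6.674e-11 * 1.07406e+31 / 6.692634e+09) = 462832.4844

462832.4844 m/s


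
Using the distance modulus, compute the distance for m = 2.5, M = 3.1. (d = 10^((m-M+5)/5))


d = 10^((m - M + 5)/5) = 10^((2.5 - 3.1 + 5)/5) = 7.5858

7.5858 pc


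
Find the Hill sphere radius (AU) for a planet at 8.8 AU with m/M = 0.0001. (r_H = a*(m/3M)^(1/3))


r_H = a * (m/3M)^(1/3) = 8.8 * (0.0001/3)^(1/3) = 0.2832

0.2832 AU


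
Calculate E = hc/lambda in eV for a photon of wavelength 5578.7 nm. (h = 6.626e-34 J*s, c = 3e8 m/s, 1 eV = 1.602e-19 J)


E = hc/lambda = 6.626e-34 * 3e8 / 5.579e-06 = 3.563e-20 J = 0.2224 eV

0.2224 eV


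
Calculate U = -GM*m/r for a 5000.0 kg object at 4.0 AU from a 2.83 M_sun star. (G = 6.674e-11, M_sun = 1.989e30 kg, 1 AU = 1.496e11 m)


M = 2.83 * 1.989e30 kg = 5.62887e+30 kg; r = 4.0 AU * 1.496e11 m/AU = 5.984e+11 m. U = -GM*m/r = -(6.674e-11 * 5.62887e+30 * 5000.0) / 5.984e+11 = -3.139e+12

-3.139e+12 J


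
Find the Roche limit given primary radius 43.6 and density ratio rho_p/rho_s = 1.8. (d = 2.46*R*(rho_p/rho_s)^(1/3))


d_Roche = 2.46 * 43.6 * 1.8^(1/3) = 130.4705

130.4705


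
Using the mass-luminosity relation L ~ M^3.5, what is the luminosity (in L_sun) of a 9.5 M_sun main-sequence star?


L/L_sun = (M/M_sun)^3.5 = 9.5^3.5 = 2642.6072

2642.6072 L_sun


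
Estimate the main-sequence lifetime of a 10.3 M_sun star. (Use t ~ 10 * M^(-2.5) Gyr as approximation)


t = 10 * M^(-2.5) = 10 * 10.3^(-2.5) = 0.0294

0.0294 Gyr


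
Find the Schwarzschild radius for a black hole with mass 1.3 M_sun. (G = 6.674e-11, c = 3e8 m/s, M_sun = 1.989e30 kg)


M = 1.3 * 1.989e30 kg = 2.5857e+30 kg. rs = 2GM/c^2 = 2 * 6.674e-11 * 2.5857e+30 / (3e8)^2 = 3834.8804

3834.8804 m


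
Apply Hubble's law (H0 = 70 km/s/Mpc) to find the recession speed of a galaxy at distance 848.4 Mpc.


v = H0 * d = 70 * 848.4 = 59388.0

59388.0 km/s


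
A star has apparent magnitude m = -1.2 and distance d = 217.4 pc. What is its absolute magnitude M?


M = m - 5*log10(d) + 5 = -1.2 - 5*log10(217.4) + 5 = -7.8863

-7.8863


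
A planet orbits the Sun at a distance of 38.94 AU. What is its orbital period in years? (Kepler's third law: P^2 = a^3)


P = a^(3/2) = 38.94^1.5 = 242.9931

242.9931 years


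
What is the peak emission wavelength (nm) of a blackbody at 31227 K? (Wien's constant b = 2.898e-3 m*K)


lam_max = b / T = 2.898e-3 / 31227 = 9.280e-08 m = 92.8043 nm

92.8043 nm


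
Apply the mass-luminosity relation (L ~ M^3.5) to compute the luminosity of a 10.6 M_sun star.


L/L_sun = (M/M_sun)^3.5 = 10.6^3.5 = 3877.6672

3877.6672 L_sun


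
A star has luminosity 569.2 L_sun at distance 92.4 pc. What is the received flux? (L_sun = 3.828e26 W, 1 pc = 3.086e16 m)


F = L / (4*pi*d^2) = 2.179e+29 / (4*pi*(2.851e+18)^2) = 2.133e-09

2.133e-09 W/m^2


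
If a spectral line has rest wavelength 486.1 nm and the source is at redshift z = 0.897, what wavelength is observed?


lam_obs = lam_emit * (1 + z) = 486.1 * (1 + 0.897) = 922.1317

922.1317 nm


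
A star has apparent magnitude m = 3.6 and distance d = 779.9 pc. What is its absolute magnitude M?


M = m - 5*log10(d) + 5 = 3.6 - 5*log10(779.9) + 5 = -5.8602

-5.8602


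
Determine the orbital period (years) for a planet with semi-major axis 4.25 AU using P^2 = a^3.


P = a^(3/2) = 4.25^1.5 = 8.7616

8.7616 years


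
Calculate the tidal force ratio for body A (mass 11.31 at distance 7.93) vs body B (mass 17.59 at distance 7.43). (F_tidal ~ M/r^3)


Ratio = (M1/r1^3) / (M2/r2^3) = (11.31/7.93^3) / (17.59/7.43^3) = 0.5289

0.5289


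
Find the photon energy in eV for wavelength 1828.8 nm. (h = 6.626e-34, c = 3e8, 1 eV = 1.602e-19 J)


E = hc/lambda = 6.626e-34 * 3e8 / 1.829e-06 = 1.087e-19 J = 0.6785 eV

0.6785 eV


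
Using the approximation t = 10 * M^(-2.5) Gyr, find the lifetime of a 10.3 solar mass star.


t = 10 * M^(-2.5) = 10 * 10.3^(-2.5) = 0.0294

0.0294 Gyr


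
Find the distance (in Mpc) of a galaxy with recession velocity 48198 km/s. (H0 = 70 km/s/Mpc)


d = v / H0 = 48198 / 70 = 688.5429

688.5429 Mpc


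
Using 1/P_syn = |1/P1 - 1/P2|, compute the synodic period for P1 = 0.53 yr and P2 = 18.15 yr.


1/P_syn = |1/P1 - 1/P2| = |1/0.53 - 1/18.15| => P_syn = 0.5459

0.5459 years


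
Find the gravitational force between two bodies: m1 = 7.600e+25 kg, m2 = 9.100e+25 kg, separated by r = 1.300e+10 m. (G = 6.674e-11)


F = G*m1*m2/r^2 = 6.674e-11 * 7.600e+25 * 9.100e+25 / (1.300e+10)^2 = 6.674e-11 * 6.916e+51 / 1.690e+20 = 2.731e+21

2.731e+21 N


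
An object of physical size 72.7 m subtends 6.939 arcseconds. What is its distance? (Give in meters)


D = size / theta_rad, theta_rad = 6.939 * pi/(180*3600) = 3.364e-05, D = 2.161e+06

2.161e+06 m


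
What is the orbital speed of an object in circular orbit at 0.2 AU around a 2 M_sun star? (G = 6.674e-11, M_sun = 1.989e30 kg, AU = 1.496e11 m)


v = sqrt(GM/r) = sqrt(6.674e-11 * 3.978e+30 / 2.992e+10) = 94198.6537

94198.6537 m/s


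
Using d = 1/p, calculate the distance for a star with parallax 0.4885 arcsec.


d = 1/p = 1/0.4885 = 2.0471

2.0471 pc


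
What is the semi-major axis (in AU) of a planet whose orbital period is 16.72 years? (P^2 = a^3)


a = P^(2/3) = 16.72^(2/3) = 6.5387

6.5387 AU


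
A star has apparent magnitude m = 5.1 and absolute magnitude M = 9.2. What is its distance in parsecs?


d = 10^((m - M + 5)/5) = 10^((5.1 - 9.2 + 5)/5) = 1.5136

1.5136 pc


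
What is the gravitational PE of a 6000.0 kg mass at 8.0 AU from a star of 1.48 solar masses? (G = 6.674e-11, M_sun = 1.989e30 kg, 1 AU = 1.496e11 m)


M = 1.48 * 1.989e30 kg = 2.94372e+30 kg; r = 8.0 AU * 1.496e11 m/AU = 1.1968e+12 m. U = -GM*m/r = -(6.674e-11 * 2.94372e+30 * 6000.0) / 1.1968e+12 = -9.849e+11

-9.849e+11 J


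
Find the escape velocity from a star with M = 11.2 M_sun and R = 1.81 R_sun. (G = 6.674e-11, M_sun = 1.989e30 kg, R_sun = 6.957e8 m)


M = 11.2 * 1.989e30 kg = 2.22768e+31 kg; R = 1.81 * 6.957e8 m = 1.259217e+09 m. v_esc = sqrt(2GM/R) = sqrt(2 * 6.674e-11 * 2.22768e+31 / 1.259217e+09) = 1.537e+06

1.537e+06 m/s


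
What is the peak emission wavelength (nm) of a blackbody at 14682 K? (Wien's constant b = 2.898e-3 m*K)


lam_max = b / T = 2.898e-3 / 14682 = 1.974e-07 m = 197.3846 nm

197.3846 nm


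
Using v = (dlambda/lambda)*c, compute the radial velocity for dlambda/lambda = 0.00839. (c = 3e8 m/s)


v = (dlambda/lambda) * c = 0.00839 * 3e8 = 2.517e+06

2.517e+06 m/s


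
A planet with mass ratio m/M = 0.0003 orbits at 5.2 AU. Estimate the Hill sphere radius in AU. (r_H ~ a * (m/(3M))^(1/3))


r_H = a * (m/3M)^(1/3) = 5.2 * (0.0003/3)^(1/3) = 0.2414

0.2414 AU


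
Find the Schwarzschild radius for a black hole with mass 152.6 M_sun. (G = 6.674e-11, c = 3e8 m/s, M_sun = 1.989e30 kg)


M = 152.6 * 1.989e30 kg = 3.035214e+32 kg. rs = 2GM/c^2 = 2 * 6.674e-11 * 3.035214e+32 / (3e8)^2 = 450155.9608

450155.9608 m


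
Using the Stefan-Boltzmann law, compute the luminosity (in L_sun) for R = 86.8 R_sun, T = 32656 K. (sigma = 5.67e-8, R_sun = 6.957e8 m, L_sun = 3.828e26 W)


R = 86.8 * 6.957e8 m = 6.038676e+10 m. L = 4*pi*R^2*sigma*T^4 = 4*pi*(6.038676e+10)^2 * 5.67e-8 * 32656^4 = 2.954801627e+33 W. L/L_sun = 2.954801627e+33 / 3.828e26 = 7.719e+06

7.719e+06 L_sun


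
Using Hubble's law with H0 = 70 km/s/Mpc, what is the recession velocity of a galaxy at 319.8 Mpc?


v = H0 * d = 70 * 319.8 = 22386.0

22386.0 km/s


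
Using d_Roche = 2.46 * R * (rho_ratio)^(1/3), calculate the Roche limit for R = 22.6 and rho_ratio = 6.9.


d_Roche = 2.46 * 22.6 * 6.9^(1/3) = 105.8425

105.8425


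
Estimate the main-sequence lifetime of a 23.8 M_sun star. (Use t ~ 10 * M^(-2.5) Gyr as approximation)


t = 10 * M^(-2.5) = 10 * 23.8^(-2.5) = 0.0036

0.0036 Gyr


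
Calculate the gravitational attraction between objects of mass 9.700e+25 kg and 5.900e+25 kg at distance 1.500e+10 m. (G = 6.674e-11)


F = G*m1*m2/r^2 = 6.674e-11 * 9.700e+25 * 5.900e+25 / (1.500e+10)^2 = 6.674e-11 * 5.723e+51 / 2.250e+20 = 1.698e+21

1.698e+21 N


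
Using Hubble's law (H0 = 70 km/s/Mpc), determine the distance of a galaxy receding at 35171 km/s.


d = v / H0 = 35171 / 70 = 502.4429

502.4429 Mpc


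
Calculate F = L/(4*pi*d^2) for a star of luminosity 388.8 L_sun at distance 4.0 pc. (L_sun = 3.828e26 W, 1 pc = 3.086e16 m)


F = L / (4*pi*d^2) = 1.488e+29 / (4*pi*(1.234e+17)^2) = 7.773e-07

7.773e-07 W/m^2


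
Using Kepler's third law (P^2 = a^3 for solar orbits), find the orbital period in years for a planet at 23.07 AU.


P = a^(3/2) = 23.07^1.5 = 110.8081

110.8081 years


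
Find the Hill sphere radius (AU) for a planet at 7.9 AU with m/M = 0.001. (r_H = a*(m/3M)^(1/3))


r_H = a * (m/3M)^(1/3) = 7.9 * (0.001/3)^(1/3) = 0.5478

0.5478 AU


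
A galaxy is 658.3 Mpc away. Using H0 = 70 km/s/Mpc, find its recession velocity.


v = H0 * d = 70 * 658.3 = 46081.0

46081.0 km/s


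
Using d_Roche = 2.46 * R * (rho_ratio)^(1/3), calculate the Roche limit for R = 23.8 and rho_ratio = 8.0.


d_Roche = 2.46 * 23.8 * 8.0^(1/3) = 117.096

117.096


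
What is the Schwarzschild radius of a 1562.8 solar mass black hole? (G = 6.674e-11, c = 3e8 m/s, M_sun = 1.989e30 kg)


M = 1562.8 * 1.989e30 kg = 3.1084092e+33 kg. rs = 2GM/c^2 = 2 * 6.674e-11 * 3.1084092e+33 / (3e8)^2 = 4.610e+06

4.610e+06 m


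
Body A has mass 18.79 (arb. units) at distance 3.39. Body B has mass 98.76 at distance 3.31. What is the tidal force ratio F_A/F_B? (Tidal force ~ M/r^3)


Ratio = (M1/r1^3) / (M2/r2^3) = (18.79/3.39^3) / (98.76/3.31^3) = 0.1771

0.1771


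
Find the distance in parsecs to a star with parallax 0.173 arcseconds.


d = 1/p = 1/0.173 = 5.7803

5.7803 pc


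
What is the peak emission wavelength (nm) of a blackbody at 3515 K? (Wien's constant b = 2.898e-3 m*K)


lam_max = b / T = 2.898e-3 / 3515 = 8.245e-07 m = 824.4666 nm

824.4666 nm


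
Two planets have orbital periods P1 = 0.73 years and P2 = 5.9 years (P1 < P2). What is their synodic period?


1/P_syn = |1/P1 - 1/P2| = |1/0.73 - 1/5.9| => P_syn = 0.8331

0.8331 years


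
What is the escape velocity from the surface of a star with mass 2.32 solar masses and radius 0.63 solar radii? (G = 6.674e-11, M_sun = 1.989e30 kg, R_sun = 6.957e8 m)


M = 2.32 * 1.989e30 kg = 4.61448e+30 kg; R = 0.63 * 6.957e8 m = 4.38291e+08 m. v_esc = sqrt(2GM/R) = sqrt(2 * 6.674e-11 * 4.61448e+30 / 4.38291e+08) = 1.185e+06

1.185e+06 m/s


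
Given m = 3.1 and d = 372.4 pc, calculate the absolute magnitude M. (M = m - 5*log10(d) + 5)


M = m - 5*log10(d) + 5 = 3.1 - 5*log10(372.4) + 5 = -4.755

-4.755


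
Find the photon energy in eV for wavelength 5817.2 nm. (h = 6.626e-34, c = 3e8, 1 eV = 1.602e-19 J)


E = hc/lambda = 6.626e-34 * 3e8 / 5.817e-06 = 3.417e-20 J = 0.2133 eV

0.2133 eV


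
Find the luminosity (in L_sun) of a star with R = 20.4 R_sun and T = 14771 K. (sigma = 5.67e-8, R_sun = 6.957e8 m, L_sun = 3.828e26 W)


R = 20.4 * 6.957e8 m = 1.419228e+10 m. L = 4*pi*R^2*sigma*T^4 = 4*pi*(1.419228e+10)^2 * 5.67e-8 * 14771^4 = 6.831826948e+30 W. L/L_sun = 6.831826948e+30 / 3.828e26 = 17846.9878

17846.9878 L_sun


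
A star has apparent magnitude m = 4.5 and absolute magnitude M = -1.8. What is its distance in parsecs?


d = 10^((m - M + 5)/5) = 10^((4.5 - -1.8 + 5)/5) = 181.9701

181.9701 pc


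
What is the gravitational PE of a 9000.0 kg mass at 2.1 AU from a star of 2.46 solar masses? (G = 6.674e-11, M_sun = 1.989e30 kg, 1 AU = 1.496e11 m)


M = 2.46 * 1.989e30 kg = 4.89294e+30 kg; r = 2.1 AU * 1.496e11 m/AU = 3.1416e+11 m. U = -GM*m/r = -(6.674e-11 * 4.89294e+30 * 9000.0) / 3.1416e+11 = -9.355e+12

-9.355e+12 J


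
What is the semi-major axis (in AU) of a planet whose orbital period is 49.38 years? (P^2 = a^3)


a = P^(2/3) = 49.38^(2/3) = 13.4597

13.4597 AU


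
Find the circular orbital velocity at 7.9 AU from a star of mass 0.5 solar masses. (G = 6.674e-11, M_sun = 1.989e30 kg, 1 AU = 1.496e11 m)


v = sqrt(GM/r) = sqrt(6.674e-11 * 9.945e+29 / 1.182e+12) = 7494.0425

7494.0425 m/s


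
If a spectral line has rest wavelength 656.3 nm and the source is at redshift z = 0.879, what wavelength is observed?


lam_obs = lam_emit * (1 + z) = 656.3 * (1 + 0.879) = 1233.1877

1233.1877 nm


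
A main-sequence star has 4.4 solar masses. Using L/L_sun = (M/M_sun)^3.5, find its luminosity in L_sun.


L/L_sun = (M/M_sun)^3.5 = 4.4^3.5 = 178.6835

178.6835 L_sun


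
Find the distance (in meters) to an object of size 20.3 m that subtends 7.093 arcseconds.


D = size / theta_rad, theta_rad = 7.093 * pi/(180*3600) = 3.439e-05, D = 590325.0482

590325.0482 m


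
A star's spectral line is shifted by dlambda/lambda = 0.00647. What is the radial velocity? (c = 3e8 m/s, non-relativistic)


v = (dlambda/lambda) * c = 0.00647 * 3e8 = 1.941e+06

1.941e+06 m/s


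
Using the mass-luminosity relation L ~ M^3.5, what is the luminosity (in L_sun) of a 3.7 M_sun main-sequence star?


L/L_sun = (M/M_sun)^3.5 = 3.7^3.5 = 97.433

97.433 L_sun


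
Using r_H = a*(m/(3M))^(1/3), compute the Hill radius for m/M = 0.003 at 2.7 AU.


r_H = a * (m/3M)^(1/3) = 2.7 * (0.003/3)^(1/3) = 0.27

0.27 AU


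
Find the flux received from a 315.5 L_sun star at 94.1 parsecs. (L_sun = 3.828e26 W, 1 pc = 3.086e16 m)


F = L / (4*pi*d^2) = 1.208e+29 / (4*pi*(2.904e+18)^2) = 1.140e-09

1.140e-09 W/m^2


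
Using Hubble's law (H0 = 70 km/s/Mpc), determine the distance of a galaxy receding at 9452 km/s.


d = v / H0 = 9452 / 70 = 135.0286

135.0286 Mpc


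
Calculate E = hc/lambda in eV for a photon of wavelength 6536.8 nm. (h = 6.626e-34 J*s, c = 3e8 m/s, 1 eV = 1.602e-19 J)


E = hc/lambda = 6.626e-34 * 3e8 / 6.537e-06 = 3.041e-20 J = 0.1898 eV

0.1898 eV


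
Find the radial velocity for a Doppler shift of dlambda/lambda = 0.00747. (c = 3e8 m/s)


v = (dlambda/lambda) * c = 0.00747 * 3e8 = 2.241e+06

2.241e+06 m/s


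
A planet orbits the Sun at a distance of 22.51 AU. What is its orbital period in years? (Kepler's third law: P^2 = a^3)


P = a^(3/2) = 22.51^1.5 = 106.798

106.798 years


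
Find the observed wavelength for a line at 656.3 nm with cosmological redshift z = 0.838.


lam_obs = lam_emit * (1 + z) = 656.3 * (1 + 0.838) = 1206.2794

1206.2794 nm


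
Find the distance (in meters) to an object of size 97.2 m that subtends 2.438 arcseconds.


D = size / theta_rad, theta_rad = 2.438 * pi/(180*3600) = 1.182e-05, D = 8.224e+06

8.224e+06 m


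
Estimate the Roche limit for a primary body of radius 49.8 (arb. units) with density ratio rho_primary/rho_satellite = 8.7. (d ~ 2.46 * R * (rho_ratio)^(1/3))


d_Roche = 2.46 * 49.8 * 8.7^(1/3) = 251.9634

251.9634


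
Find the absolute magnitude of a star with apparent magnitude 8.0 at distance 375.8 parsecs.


M = m - 5*log10(d) + 5 = 8.0 - 5*log10(375.8) + 5 = 0.1252

0.1252


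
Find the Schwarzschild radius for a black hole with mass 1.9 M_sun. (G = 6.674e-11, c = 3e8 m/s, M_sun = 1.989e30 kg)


M = 1.9 * 1.989e30 kg = 3.7791e+30 kg. rs = 2GM/c^2 = 2 * 6.674e-11 * 3.7791e+30 / (3e8)^2 = 5604.8252

5604.8252 m


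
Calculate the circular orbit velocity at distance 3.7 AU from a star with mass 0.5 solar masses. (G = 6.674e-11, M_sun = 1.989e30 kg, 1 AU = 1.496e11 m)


v = sqrt(GM/r) = sqrt(6.674e-11 * 9.945e+29 / 5.535e+11) = 10950.3711

10950.3711 m/s


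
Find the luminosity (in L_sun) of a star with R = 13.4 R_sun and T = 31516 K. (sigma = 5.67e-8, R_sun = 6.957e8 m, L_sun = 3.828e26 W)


R = 13.4 * 6.957e8 m = 9.32238e+09 m. L = 4*pi*R^2*sigma*T^4 = 4*pi*(9.32238e+09)^2 * 5.67e-8 * 31516^4 = 6.10901081e+31 W. L/L_sun = 6.10901081e+31 / 3.828e26 = 159587.5342

159587.5342 L_sun


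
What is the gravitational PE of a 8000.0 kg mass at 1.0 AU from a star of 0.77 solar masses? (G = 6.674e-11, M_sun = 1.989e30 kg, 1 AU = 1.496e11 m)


M = 0.77 * 1.989e30 kg = 1.53153e+30 kg; r = 1.0 AU * 1.496e11 m/AU = 1.496e+11 m. U = -GM*m/r = -(6.674e-11 * 1.53153e+30 * 8000.0) / 1.496e+11 = -5.466e+12

-5.466e+12 J


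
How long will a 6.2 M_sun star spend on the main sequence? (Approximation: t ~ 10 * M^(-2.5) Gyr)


t = 10 * M^(-2.5) = 10 * 6.2^(-2.5) = 0.1045

0.1045 Gyr


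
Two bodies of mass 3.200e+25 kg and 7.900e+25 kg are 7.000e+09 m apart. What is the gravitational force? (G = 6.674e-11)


F = G*m1*m2/r^2 = 6.674e-11 * 3.200e+25 * 7.900e+25 / (7.000e+09)^2 = 6.674e-11 * 2.528e+51 / 4.900e+19 = 3.443e+21

3.443e+21 N


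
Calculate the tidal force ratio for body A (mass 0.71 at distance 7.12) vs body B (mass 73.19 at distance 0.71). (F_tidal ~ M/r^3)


Ratio = (M1/r1^3) / (M2/r2^3) = (0.71/7.12^3) / (73.19/0.71^3) = 9.619e-06

9.619e-06


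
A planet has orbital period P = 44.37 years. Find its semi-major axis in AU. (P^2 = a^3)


a = P^(2/3) = 44.37^(2/3) = 12.5331

12.5331 AU


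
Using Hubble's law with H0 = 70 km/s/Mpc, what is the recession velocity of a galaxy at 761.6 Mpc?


v = H0 * d = 70 * 761.6 = 53312.0

53312.0 km/s


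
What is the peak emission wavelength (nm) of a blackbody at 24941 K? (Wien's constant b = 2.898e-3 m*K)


lam_max = b / T = 2.898e-3 / 24941 = 1.162e-07 m = 116.1942 nm

116.1942 nm


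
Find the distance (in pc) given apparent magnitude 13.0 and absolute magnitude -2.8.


d = 10^((m - M + 5)/5) = 10^((13.0 - -2.8 + 5)/5) = 14454.3977

14454.3977 pc


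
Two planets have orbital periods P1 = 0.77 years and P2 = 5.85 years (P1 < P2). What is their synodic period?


1/P_syn = |1/P1 - 1/P2| = |1/0.77 - 1/5.85| => P_syn = 0.8867

0.8867 years


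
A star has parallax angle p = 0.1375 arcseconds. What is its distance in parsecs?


d = 1/p = 1/0.1375 = 7.2727

7.2727 pc


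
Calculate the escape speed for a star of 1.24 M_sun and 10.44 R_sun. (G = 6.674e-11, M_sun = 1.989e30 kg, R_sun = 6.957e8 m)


M = 1.24 * 1.989e30 kg = 2.46636e+30 kg; R = 10.44 * 6.957e8 m = 7.263108e+09 m. v_esc = sqrt(2GM/R) = sqrt(2 * 6.674e-11 * 2.46636e+30 / 7.263108e+09) = 212899.716

212899.716 m/s


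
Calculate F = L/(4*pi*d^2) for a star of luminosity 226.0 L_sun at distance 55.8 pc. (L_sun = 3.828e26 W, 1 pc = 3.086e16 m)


F = L / (4*pi*d^2) = 8.651e+28 / (4*pi*(1.722e+18)^2) = 2.322e-09

2.322e-09 W/m^2


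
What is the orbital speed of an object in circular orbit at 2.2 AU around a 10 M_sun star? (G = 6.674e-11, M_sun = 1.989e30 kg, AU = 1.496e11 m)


v = sqrt(GM/r) = sqrt(6.674e-11 * 1.989e+31 / 3.291e+11) = 63508.7194

63508.7194 m/s


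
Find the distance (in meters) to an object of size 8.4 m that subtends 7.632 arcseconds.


D = size / theta_rad, theta_rad = 7.632 * pi/(180*3600) = 3.700e-05, D = 227021.0132

227021.0132 m


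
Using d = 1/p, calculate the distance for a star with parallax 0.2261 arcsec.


d = 1/p = 1/0.2261 = 4.4228

4.4228 pc


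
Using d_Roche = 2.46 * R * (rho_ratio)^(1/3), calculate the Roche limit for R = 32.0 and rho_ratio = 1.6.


d_Roche = 2.46 * 32.0 * 1.6^(1/3) = 92.0715

92.0715


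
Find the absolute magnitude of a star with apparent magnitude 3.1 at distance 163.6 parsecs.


M = m - 5*log10(d) + 5 = 3.1 - 5*log10(163.6) + 5 = -2.9689

-2.9689


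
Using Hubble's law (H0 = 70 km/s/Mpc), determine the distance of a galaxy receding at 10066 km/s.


d = v / H0 = 10066 / 70 = 143.8

143.8 Mpc


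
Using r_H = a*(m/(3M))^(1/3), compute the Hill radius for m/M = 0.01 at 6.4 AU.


r_H = a * (m/3M)^(1/3) = 6.4 * (0.01/3)^(1/3) = 0.956

0.956 AU


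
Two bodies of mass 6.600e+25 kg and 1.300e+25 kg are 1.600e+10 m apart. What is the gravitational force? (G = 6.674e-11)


F = G*m1*m2/r^2 = 6.674e-11 * 6.600e+25 * 1.300e+25 / (1.600e+10)^2 = 6.674e-11 * 8.580e+50 / 2.560e+20 = 2.237e+20

2.237e+20 N


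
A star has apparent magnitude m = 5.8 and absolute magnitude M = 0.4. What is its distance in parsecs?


d = 10^((m - M + 5)/5) = 10^((5.8 - 0.4 + 5)/5) = 120.2264

120.2264 pc


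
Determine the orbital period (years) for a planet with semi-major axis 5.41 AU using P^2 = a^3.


P = a^(3/2) = 5.41^1.5 = 12.5833

12.5833 years


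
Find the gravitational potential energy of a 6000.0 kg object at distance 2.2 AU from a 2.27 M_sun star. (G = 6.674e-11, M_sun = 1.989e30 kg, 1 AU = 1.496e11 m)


M = 2.27 * 1.989e30 kg = 4.51503e+30 kg; r = 2.2 AU * 1.496e11 m/AU = 3.2912e+11 m. U = -GM*m/r = -(6.674e-11 * 4.51503e+30 * 6000.0) / 3.2912e+11 = -5.493e+12

-5.493e+12 J


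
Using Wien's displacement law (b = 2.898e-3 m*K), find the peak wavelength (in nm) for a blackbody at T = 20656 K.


lam_max = b / T = 2.898e-3 / 20656 = 1.403e-07 m = 140.2982 nm

140.2982 nm


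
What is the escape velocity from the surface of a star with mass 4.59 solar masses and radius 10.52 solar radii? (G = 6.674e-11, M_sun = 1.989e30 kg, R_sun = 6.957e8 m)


M = 4.59 * 1.989e30 kg = 9.12951e+30 kg; R = 10.52 * 6.957e8 m = 7.318764e+09 m. v_esc = sqrt(2GM/R) = sqrt(2 * 6.674e-11 * 9.12951e+30 / 7.318764e+09) = 408049.605

408049.605 m/s


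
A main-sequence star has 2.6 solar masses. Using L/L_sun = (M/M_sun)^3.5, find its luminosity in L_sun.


L/L_sun = (M/M_sun)^3.5 = 2.6^3.5 = 28.3404

28.3404 L_sun


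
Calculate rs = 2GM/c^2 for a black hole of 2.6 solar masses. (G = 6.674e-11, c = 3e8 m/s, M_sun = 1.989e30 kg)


M = 2.6 * 1.989e30 kg = 5.1714e+30 kg. rs = 2GM/c^2 = 2 * 6.674e-11 * 5.1714e+30 / (3e8)^2 = 7669.7608

7669.7608 m


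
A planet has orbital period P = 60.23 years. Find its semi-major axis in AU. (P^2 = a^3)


a = P^(2/3) = 60.23^(2/3) = 15.3653

15.3653 AU


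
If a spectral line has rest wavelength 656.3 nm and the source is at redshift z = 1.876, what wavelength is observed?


lam_obs = lam_emit * (1 + z) = 656.3 * (1 + 1.876) = 1887.5188

1887.5188 nm


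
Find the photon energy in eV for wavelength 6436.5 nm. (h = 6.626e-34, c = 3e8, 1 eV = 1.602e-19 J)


E = hc/lambda = 6.626e-34 * 3e8 / 6.437e-06 = 3.088e-20 J = 0.1928 eV

0.1928 eV


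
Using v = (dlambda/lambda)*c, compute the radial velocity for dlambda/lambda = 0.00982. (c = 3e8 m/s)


v = (dlambda/lambda) * c = 0.00982 * 3e8 = 2.946e+06

2.946e+06 m/s


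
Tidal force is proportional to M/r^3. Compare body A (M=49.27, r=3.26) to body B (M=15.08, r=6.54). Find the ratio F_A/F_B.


Ratio = (M1/r1^3) / (M2/r2^3) = (49.27/3.26^3) / (15.08/6.54^3) = 26.3792

26.3792


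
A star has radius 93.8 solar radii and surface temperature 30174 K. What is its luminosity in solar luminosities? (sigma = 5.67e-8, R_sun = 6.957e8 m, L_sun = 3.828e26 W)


R = 93.8 * 6.957e8 m = 6.525666e+10 m. L = 4*pi*R^2*sigma*T^4 = 4*pi*(6.525666e+10)^2 * 5.67e-8 * 30174^4 = 2.515209417e+33 W. L/L_sun = 2.515209417e+33 / 3.828e26 = 6.571e+06

6.571e+06 L_sun
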